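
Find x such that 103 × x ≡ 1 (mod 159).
88

gcd(103, 159) = 1, so the inverse exists.
Extended Euclidean algorithm on (159, 103):
159 = 1 × 103 + 56  ⟹  56 = (1)·159 + (-1)·103
103 = 1 × 56 + 47  ⟹  47 = (-1)·159 + (2)·103
56 = 1 × 47 + 9  ⟹  9 = (2)·159 + (-3)·103
47 = 5 × 9 + 2  ⟹  2 = (-11)·159 + (17)·103
9 = 4 × 2 + 1  ⟹  1 = (46)·159 + (-71)·103
So (-71)·103 ≡ 1 (mod 159), i.e. 103^(-1) ≡ -71 ≡ 88 (mod 159).
Check: 103 × 88 = 9064 ≡ 1 (mod 159)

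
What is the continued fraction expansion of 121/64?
[1; 1, 8, 7]

Euclidean algorithm steps:
121 = 1 × 64 + 57
64 = 1 × 57 + 7
57 = 8 × 7 + 1
7 = 7 × 1 + 0
Continued fraction: [1; 1, 8, 7]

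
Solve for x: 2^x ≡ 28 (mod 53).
16

Baby-step giant-step with step n = ⌈√53⌉ = 8.
Baby steps 2^j mod 53 (j:value) for j=0..7: 0:1, 1:2, 2:4, 3:8, 4:16, 5:32, 6:11, 7:22.
Giant-step multiplier: 2^(-8) ≡ 2^(52-8) = 2^44 ≡ 47 (mod 53).
Giant steps γ_i = 28·47^i mod 53: γ_0=28, γ_1=44, γ_2=1 (in table at j=0).
x = i·n + j = 2·8 + 0 = 16.
Check: 2^16 ≡ 28 (mod 53).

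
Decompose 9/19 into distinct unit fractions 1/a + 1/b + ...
1/3 + 1/8 + 1/66 + 1/5016

Greedy algorithm:
9/19: ceiling(19/9) = 3, use 1/3
8/57: ceiling(57/8) = 8, use 1/8
7/456: ceiling(456/7) = 66, use 1/66
1/5016: ceiling(5016/1) = 5016, use 1/5016
Result: 9/19 = 1/3 + 1/8 + 1/66 + 1/5016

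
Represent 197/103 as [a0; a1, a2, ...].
[1; 1, 10, 2, 4]

Euclidean algorithm steps:
197 = 1 × 103 + 94
103 = 1 × 94 + 9
94 = 10 × 9 + 4
9 = 2 × 4 + 1
4 = 4 × 1 + 0
Continued fraction: [1; 1, 10, 2, 4]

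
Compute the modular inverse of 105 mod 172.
77

gcd(105, 172) = 1, so the inverse exists.
Extended Euclidean algorithm on (172, 105):
172 = 1 × 105 + 67  ⟹  67 = (1)·172 + (-1)·105
105 = 1 × 67 + 38  ⟹  38 = (-1)·172 + (2)·105
67 = 1 × 38 + 29  ⟹  29 = (2)·172 + (-3)·105
38 = 1 × 29 + 9  ⟹  9 = (-3)·172 + (5)·105
29 = 3 × 9 + 2  ⟹  2 = (11)·172 + (-18)·105
9 = 4 × 2 + 1  ⟹  1 = (-47)·172 + (77)·105
So (77)·105 ≡ 1 (mod 172), i.e. 105^(-1) ≡ 77 (mod 172).
Check: 105 × 77 = 8085 ≡ 1 (mod 172)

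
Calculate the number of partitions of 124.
2841940500

p(n) counts ways to write n as a sum of positive integers (order ignored).
Euler's pentagonal recurrence: p(k) = p(k-1) + p(k-2) - p(k-5) - p(k-7) + p(k-12) + p(k-15) - ... (offsets j(3j∓1)/2, signs ++--, p(0)=1, p(<0)=0).
DP table for k = 0..123: p(0)=1, p(1)=1, p(2)=2, p(3)=3, p(4)=5, p(5)=7, p(6)=11, p(7)=15, p(8)=22, p(9)=30, p(10)=42, p(11)=56, p(12)=77, p(13)=101, p(14)=135, p(15)=176, p(16)=231, p(17)=297, p(18)=385, p(19)=490, p(20)=627, p(21)=792, p(22)=1002, p(23)=1255, p(24)=1575, p(25)=1958, p(26)=2436, p(27)=3010, p(28)=3718, p(29)=4565, p(30)=5604, p(31)=6842, p(32)=8349, p(33)=10143, p(34)=12310, p(35)=14883, p(36)=17977, p(37)=21637, p(38)=26015, p(39)=31185, p(40)=37338, p(41)=44583, p(42)=53174, p(43)=63261, p(44)=75175, p(45)=89134, p(46)=105558, p(47)=124754, p(48)=147273, p(49)=173525, p(50)=204226, p(51)=239943, p(52)=281589, p(53)=329931, p(54)=386155, p(55)=451276, p(56)=526823, p(57)=614154, p(58)=715220, p(59)=831820, p(60)=966467, p(61)=1121505, p(62)=1300156, p(63)=1505499, p(64)=1741630, p(65)=2012558, p(66)=2323520, p(67)=2679689, p(68)=3087735, p(69)=3554345, p(70)=4087968, p(71)=4697205, p(72)=5392783, p(73)=6185689, p(74)=7089500, p(75)=8118264, p(76)=9289091, p(77)=10619863, p(78)=12132164, p(79)=13848650, p(80)=15796476, p(81)=18004327, p(82)=20506255, p(83)=23338469, p(84)=26543660, p(85)=30167357, p(86)=34262962, p(87)=38887673, p(88)=44108109, p(89)=49995925, p(90)=56634173, p(91)=64112359, p(92)=72533807, p(93)=82010177, p(94)=92669720, p(95)=104651419, p(96)=118114304, p(97)=133230930, p(98)=150198136, p(99)=169229875, p(100)=190569292, p(101)=214481126, p(102)=241265379, p(103)=271248950, p(104)=304801365, p(105)=342325709, p(106)=384276336, p(107)=431149389, p(108)=483502844, p(109)=541946240, p(110)=607163746, p(111)=679903203, p(112)=761002156, p(113)=851376628, p(114)=952050665, p(115)=1064144451, p(116)=1188908248, p(117)=1327710076, p(118)=1482074143, p(119)=1653668665, p(120)=1844349560, p(121)=2056148051, p(122)=2291320912, p(123)=2552338241.
Final step: p(124) = p(123) + p(122) - p(119) - p(117) + p(112) + p(109) - p(102) - p(98) + p(89) + p(84) - p(73) - p(67) + p(54) + p(47) - p(32) - p(24) + p(7)
= 2552338241 + 2291320912 - 1653668665 - 1327710076 + 761002156 + 541946240 - 241265379 - 150198136 + 49995925 + 26543660 - 6185689 - 2679689 + 386155 + 124754 - 8349 - 1575 + 15
= 2841940500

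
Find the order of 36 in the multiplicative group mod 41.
20

41 is prime, so ord(36) divides φ(41) = 40.
Divisors of 40: 1, 2, 4, 5, 8, 10, 20, 40.
Repeated squaring: 36^1 ≡ 36, 36^2 ≡ 25, 36^4 ≡ 10, 36^8 ≡ 18, 36^16 ≡ 37, 36^32 ≡ 16 (mod 41).
Test 36^d mod 41 for each divisor d in increasing order:
36^1 ≡ 36
36^2 ≡ 25
36^4 ≡ 10
36^5 = 36^4·36^1 ≡ 32
36^8 ≡ 18
36^10 = 36^8·36^2 ≡ 40
36^20 = 36^16·36^4 ≡ 1  ← first divisor giving 1
The order is 20.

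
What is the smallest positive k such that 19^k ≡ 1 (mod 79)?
39

79 is prime, so ord(19) divides φ(79) = 78.
Divisors of 78: 1, 2, 3, 6, 13, 26, 39, 78.
Repeated squaring: 19^1 ≡ 19, 19^2 ≡ 45, 19^4 ≡ 50, 19^8 ≡ 51, 19^16 ≡ 73, 19^32 ≡ 36, 19^64 ≡ 32 (mod 79).
Test 19^d mod 79 for each divisor d in increasing order:
19^1 ≡ 19
19^2 ≡ 45
19^3 = 19^2·19^1 ≡ 65
19^6 = 19^4·19^2 ≡ 38
19^13 = 19^8·19^4·19^1 ≡ 23
19^26 = 19^16·19^8·19^2 ≡ 55
19^39 = 19^32·19^4·19^2·19^1 ≡ 1  ← first divisor giving 1
The order is 39.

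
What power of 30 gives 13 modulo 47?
5

Baby-step giant-step with step n = ⌈√47⌉ = 7.
Baby steps 30^j mod 47 (j:value) for j=0..6: 0:1, 1:30, 2:7, 3:22, 4:2, 5:13, 6:14.
h = 13 is already in the table at j=5, so x = 5.
Check: 30^5 ≡ 13 (mod 47).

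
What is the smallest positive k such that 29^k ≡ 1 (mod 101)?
100

101 is prime, so ord(29) divides φ(101) = 100.
Divisors of 100: 1, 2, 4, 5, 10, 20, 25, 50, 100.
Repeated squaring: 29^1 ≡ 29, 29^2 ≡ 33, 29^4 ≡ 79, 29^8 ≡ 80, 29^16 ≡ 37, 29^32 ≡ 56, 29^64 ≡ 5 (mod 101).
Test 29^d mod 101 for each divisor d in increasing order:
29^1 ≡ 29
29^2 ≡ 33
29^4 ≡ 79
29^5 = 29^4·29^1 ≡ 69
29^10 = 29^8·29^2 ≡ 14
29^20 = 29^16·29^4 ≡ 95
29^25 = 29^16·29^8·29^1 ≡ 91
29^50 = 29^32·29^16·29^2 ≡ 100
29^100 = 29^64·29^32·29^4 ≡ 1  ← first divisor giving 1
The order is 100.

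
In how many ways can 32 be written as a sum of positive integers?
8349

p(n) counts ways to write n as a sum of positive integers (order ignored).
Euler's pentagonal recurrence: p(k) = p(k-1) + p(k-2) - p(k-5) - p(k-7) + p(k-12) + p(k-15) - ... (offsets j(3j∓1)/2, signs ++--, p(0)=1, p(<0)=0).
DP table for k = 0..31: p(0)=1, p(1)=1, p(2)=2, p(3)=3, p(4)=5, p(5)=7, p(6)=11, p(7)=15, p(8)=22, p(9)=30, p(10)=42, p(11)=56, p(12)=77, p(13)=101, p(14)=135, p(15)=176, p(16)=231, p(17)=297, p(18)=385, p(19)=490, p(20)=627, p(21)=792, p(22)=1002, p(23)=1255, p(24)=1575, p(25)=1958, p(26)=2436, p(27)=3010, p(28)=3718, p(29)=4565, p(30)=5604, p(31)=6842.
Final step: p(32) = p(31) + p(30) - p(27) - p(25) + p(20) + p(17) - p(10) - p(6)
= 6842 + 5604 - 3010 - 1958 + 627 + 297 - 42 - 11
= 8349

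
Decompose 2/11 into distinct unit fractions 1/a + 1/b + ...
1/6 + 1/66

Greedy algorithm:
2/11: ceiling(11/2) = 6, use 1/6
1/66: ceiling(66/1) = 66, use 1/66
Result: 2/11 = 1/6 + 1/66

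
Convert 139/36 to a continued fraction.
[3; 1, 6, 5]

Euclidean algorithm steps:
139 = 3 × 36 + 31
36 = 1 × 31 + 5
31 = 6 × 5 + 1
5 = 5 × 1 + 0
Continued fraction: [3; 1, 6, 5]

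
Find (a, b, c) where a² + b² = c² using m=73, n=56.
(2193, 8176, 8465)

Euclid's formula: a = m² - n², b = 2mn, c = m² + n²
m = 73, n = 56
a = 73² - 56² = 5329 - 3136 = 2193
b = 2 × 73 × 56 = 8176
c = 73² + 56² = 5329 + 3136 = 8465
Verification: 2193² + 8176² = 4809249 + 66846976 = 71656225 = 8465² ✓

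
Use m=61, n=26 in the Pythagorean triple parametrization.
(3045, 3172, 4397)

Euclid's formula: a = m² - n², b = 2mn, c = m² + n²
m = 61, n = 26
a = 61² - 26² = 3721 - 676 = 3045
b = 2 × 61 × 26 = 3172
c = 61² + 26² = 3721 + 676 = 4397
Verification: 3045² + 3172² = 9272025 + 10061584 = 19333609 = 4397² ✓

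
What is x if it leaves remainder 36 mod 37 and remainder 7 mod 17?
517

Using Chinese Remainder Theorem:
M = 37 × 17 = 629
M1 = 17, M2 = 37
y1 = 17^(-1) mod 37 = 24
y2 = 37^(-1) mod 17 = 6
x = (36×17×24 + 7×37×6) mod 629 = 517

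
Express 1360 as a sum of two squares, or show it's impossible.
8² + 36² (a=8, b=36)

Factorization: 1360 = 2^4 × 5 × 17
By Fermat: n is sum of two squares iff every prime p ≡ 3 (mod 4) appears to even power.
All primes ≡ 3 (mod 4) appear to even power.
Search a = 0, 1, 2, … for 1360 - a² a perfect square: first hit at a = 8: 1360 - 64 = 1296 = 36².
1360 = 8² + 36² = 64 + 1296 ✓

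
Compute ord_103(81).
17

103 is prime, so ord(81) divides φ(103) = 102.
Divisors of 102: 1, 2, 3, 6, 17, 34, 51, 102.
Repeated squaring: 81^1 ≡ 81, 81^2 ≡ 72, 81^4 ≡ 34, 81^8 ≡ 23, 81^16 ≡ 14, 81^32 ≡ 93, 81^64 ≡ 100 (mod 103).
Test 81^d mod 103 for each divisor d in increasing order:
81^1 ≡ 81
81^2 ≡ 72
81^3 = 81^2·81^1 ≡ 64
81^6 = 81^4·81^2 ≡ 79
81^17 = 81^16·81^1 ≡ 1  ← first divisor giving 1
The order is 17.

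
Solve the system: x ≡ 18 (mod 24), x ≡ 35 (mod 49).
378

Using Chinese Remainder Theorem:
M = 24 × 49 = 1176
M1 = 49, M2 = 24
y1 = 49^(-1) mod 24 = 1
y2 = 24^(-1) mod 49 = 47
x = (18×49×1 + 35×24×47) mod 1176 = 378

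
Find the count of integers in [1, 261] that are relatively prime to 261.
168

261 = 3^2 × 29
φ(n) = n × ∏(1 - 1/p) for each prime p dividing n
φ(261) = 261 × (1 - 1/3) × (1 - 1/29) = 168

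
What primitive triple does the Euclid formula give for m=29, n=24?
(265, 1392, 1417)

Euclid's formula: a = m² - n², b = 2mn, c = m² + n²
m = 29, n = 24
a = 29² - 24² = 841 - 576 = 265
b = 2 × 29 × 24 = 1392
c = 29² + 24² = 841 + 576 = 1417
Verification: 265² + 1392² = 70225 + 1937664 = 2007889 = 1417² ✓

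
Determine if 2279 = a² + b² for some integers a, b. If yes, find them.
Not possible

Factorization: 2279 = 43 × 53
By Fermat: n is sum of two squares iff every prime p ≡ 3 (mod 4) appears to even power.
Prime(s) ≡ 3 (mod 4) with odd exponent: [(43, 1)]
Therefore 2279 cannot be expressed as a² + b².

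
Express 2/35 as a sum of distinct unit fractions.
1/18 + 1/630

Greedy algorithm:
2/35: ceiling(35/2) = 18, use 1/18
1/630: ceiling(630/1) = 630, use 1/630
Result: 2/35 = 1/18 + 1/630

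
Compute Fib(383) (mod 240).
97

Matrix identity: Q^n = [[F_(n+1), F_n], [F_n, F_(n-1)]] with Q = [[1,1],[1,0]].
n = 383 = 101111111₂. Square-and-multiply, entries mod 240:
Q^1 = [[1,1],[1,0]]
Q^2 = (Q^1)² = [[2,1],[1,1]]
Q^5 = (Q^2)²·Q = [[8,5],[5,3]]
Q^11 = (Q^5)²·Q = [[144,89],[89,55]]
Q^23 = (Q^11)²·Q = [[48,97],[97,191]]
Q^47 = (Q^23)²·Q = [[96,193],[193,143]]
Q^95 = (Q^47)²·Q = [[192,145],[145,47]]
Q^191 = (Q^95)²·Q = [[144,49],[49,95]]
Q^383 = (Q^191)²·Q = [[48,97],[97,191]]
F_383 mod 240 = Q^383[0][1] = 97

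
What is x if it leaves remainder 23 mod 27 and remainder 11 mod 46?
563

Using Chinese Remainder Theorem:
M = 27 × 46 = 1242
M1 = 46, M2 = 27
y1 = 46^(-1) mod 27 = 10
y2 = 27^(-1) mod 46 = 29
x = (23×46×10 + 11×27×29) mod 1242 = 563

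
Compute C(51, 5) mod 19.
14

Using Lucas' theorem:
Write n=51 and k=5 in base 19:
n in base 19: [2, 13]
k in base 19: [0, 5]
C(51,5) mod 19 = ∏ C(n_i, k_i) mod 19
Digit binomials (mod 19): C(2,0) = 1; C(13,5) = 1287 ≡ 14
Product: 1 × 14 = 14 ≡ 14 (mod 19)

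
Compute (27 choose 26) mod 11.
5

Using Lucas' theorem:
Write n=27 and k=26 in base 11:
n in base 11: [2, 5]
k in base 11: [2, 4]
C(27,26) mod 11 = ∏ C(n_i, k_i) mod 11
Digit binomials (mod 11): C(2,2) = 1; C(5,4) = 5
Product: 1 × 5 = 5 ≡ 5 (mod 11)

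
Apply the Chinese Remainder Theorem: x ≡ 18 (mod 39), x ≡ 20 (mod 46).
1032

Using Chinese Remainder Theorem:
M = 39 × 46 = 1794
M1 = 46, M2 = 39
y1 = 46^(-1) mod 39 = 28
y2 = 39^(-1) mod 46 = 13
x = (18×46×28 + 20×39×13) mod 1794 = 1032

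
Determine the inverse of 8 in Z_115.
72

gcd(8, 115) = 1, so the inverse exists.
Extended Euclidean algorithm on (115, 8):
115 = 14 × 8 + 3  ⟹  3 = (1)·115 + (-14)·8
8 = 2 × 3 + 2  ⟹  2 = (-2)·115 + (29)·8
3 = 1 × 2 + 1  ⟹  1 = (3)·115 + (-43)·8
So (-43)·8 ≡ 1 (mod 115), i.e. 8^(-1) ≡ -43 ≡ 72 (mod 115).
Check: 8 × 72 = 576 ≡ 1 (mod 115)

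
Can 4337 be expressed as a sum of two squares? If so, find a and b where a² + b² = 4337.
44² + 49² (a=44, b=49)

Factorization: 4337 = 4337
By Fermat: n is sum of two squares iff every prime p ≡ 3 (mod 4) appears to even power.
All primes ≡ 3 (mod 4) appear to even power.
Search a = 0, 1, 2, … for 4337 - a² a perfect square: first hit at a = 44: 4337 - 1936 = 2401 = 49².
4337 = 44² + 49² = 1936 + 2401 ✓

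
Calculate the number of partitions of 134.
8149040695

p(n) counts ways to write n as a sum of positive integers (order ignored).
Euler's pentagonal recurrence: p(k) = p(k-1) + p(k-2) - p(k-5) - p(k-7) + p(k-12) + p(k-15) - ... (offsets j(3j∓1)/2, signs ++--, p(0)=1, p(<0)=0).
DP table for k = 0..133: p(0)=1, p(1)=1, p(2)=2, p(3)=3, p(4)=5, p(5)=7, p(6)=11, p(7)=15, p(8)=22, p(9)=30, p(10)=42, p(11)=56, p(12)=77, p(13)=101, p(14)=135, p(15)=176, p(16)=231, p(17)=297, p(18)=385, p(19)=490, p(20)=627, p(21)=792, p(22)=1002, p(23)=1255, p(24)=1575, p(25)=1958, p(26)=2436, p(27)=3010, p(28)=3718, p(29)=4565, p(30)=5604, p(31)=6842, p(32)=8349, p(33)=10143, p(34)=12310, p(35)=14883, p(36)=17977, p(37)=21637, p(38)=26015, p(39)=31185, p(40)=37338, p(41)=44583, p(42)=53174, p(43)=63261, p(44)=75175, p(45)=89134, p(46)=105558, p(47)=124754, p(48)=147273, p(49)=173525, p(50)=204226, p(51)=239943, p(52)=281589, p(53)=329931, p(54)=386155, p(55)=451276, p(56)=526823, p(57)=614154, p(58)=715220, p(59)=831820, p(60)=966467, p(61)=1121505, p(62)=1300156, p(63)=1505499, p(64)=1741630, p(65)=2012558, p(66)=2323520, p(67)=2679689, p(68)=3087735, p(69)=3554345, p(70)=4087968, p(71)=4697205, p(72)=5392783, p(73)=6185689, p(74)=7089500, p(75)=8118264, p(76)=9289091, p(77)=10619863, p(78)=12132164, p(79)=13848650, p(80)=15796476, p(81)=18004327, p(82)=20506255, p(83)=23338469, p(84)=26543660, p(85)=30167357, p(86)=34262962, p(87)=38887673, p(88)=44108109, p(89)=49995925, p(90)=56634173, p(91)=64112359, p(92)=72533807, p(93)=82010177, p(94)=92669720, p(95)=104651419, p(96)=118114304, p(97)=133230930, p(98)=150198136, p(99)=169229875, p(100)=190569292, p(101)=214481126, p(102)=241265379, p(103)=271248950, p(104)=304801365, p(105)=342325709, p(106)=384276336, p(107)=431149389, p(108)=483502844, p(109)=541946240, p(110)=607163746, p(111)=679903203, p(112)=761002156, p(113)=851376628, p(114)=952050665, p(115)=1064144451, p(116)=1188908248, p(117)=1327710076, p(118)=1482074143, p(119)=1653668665, p(120)=1844349560, p(121)=2056148051, p(122)=2291320912, p(123)=2552338241, p(124)=2841940500, p(125)=3163127352, p(126)=3519222692, p(127)=3913864295, p(128)=4351078600, p(129)=4835271870, p(130)=5371315400, p(131)=5964539504, p(132)=6620830889, p(133)=7346629512.
Final step: p(134) = p(133) + p(132) - p(129) - p(127) + p(122) + p(119) - p(112) - p(108) + p(99) + p(94) - p(83) - p(77) + p(64) + p(57) - p(42) - p(34) + p(17) + p(8)
= 7346629512 + 6620830889 - 4835271870 - 3913864295 + 2291320912 + 1653668665 - 761002156 - 483502844 + 169229875 + 92669720 - 23338469 - 10619863 + 1741630 + 614154 - 53174 - 12310 + 297 + 22
= 8149040695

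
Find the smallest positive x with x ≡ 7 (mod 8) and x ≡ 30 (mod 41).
71

Using Chinese Remainder Theorem:
M = 8 × 41 = 328
M1 = 41, M2 = 8
y1 = 41^(-1) mod 8 = 1
y2 = 8^(-1) mod 41 = 36
x = (7×41×1 + 30×8×36) mod 328 = 71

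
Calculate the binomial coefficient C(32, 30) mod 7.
6

Using Lucas' theorem:
Write n=32 and k=30 in base 7:
n in base 7: [4, 4]
k in base 7: [4, 2]
C(32,30) mod 7 = ∏ C(n_i, k_i) mod 7
Digit binomials (mod 7): C(4,4) = 1; C(4,2) = 6
Product: 1 × 6 = 6 ≡ 6 (mod 7)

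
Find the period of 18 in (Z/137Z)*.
34

137 is prime, so ord(18) divides φ(137) = 136.
Divisors of 136: 1, 2, 4, 8, 17, 34, 68, 136.
Repeated squaring: 18^1 ≡ 18, 18^2 ≡ 50, 18^4 ≡ 34, 18^8 ≡ 60, 18^16 ≡ 38, 18^32 ≡ 74, 18^64 ≡ 133, 18^128 ≡ 16 (mod 137).
Test 18^d mod 137 for each divisor d in increasing order:
18^1 ≡ 18
18^2 ≡ 50
18^4 ≡ 34
18^8 ≡ 60
18^17 = 18^16·18^1 ≡ 136
18^34 = 18^32·18^2 ≡ 1  ← first divisor giving 1
The order is 34.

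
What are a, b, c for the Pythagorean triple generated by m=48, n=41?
(623, 3936, 3985)

Euclid's formula: a = m² - n², b = 2mn, c = m² + n²
m = 48, n = 41
a = 48² - 41² = 2304 - 1681 = 623
b = 2 × 48 × 41 = 3936
c = 48² + 41² = 2304 + 1681 = 3985
Verification: 623² + 3936² = 388129 + 15492096 = 15880225 = 3985² ✓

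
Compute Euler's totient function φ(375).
200

375 = 3 × 5^3
φ(n) = n × ∏(1 - 1/p) for each prime p dividing n
φ(375) = 375 × (1 - 1/3) × (1 - 1/5) = 200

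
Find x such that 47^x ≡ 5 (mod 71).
42

Baby-step giant-step with step n = ⌈√71⌉ = 9.
Baby steps 47^j mod 71 (j:value) for j=0..8: 0:1, 1:47, 2:8, 3:21, 4:64, 5:26, 6:15, 7:66, 8:49.
Giant-step multiplier: 47^(-9) ≡ 47^(70-9) = 47^61 ≡ 55 (mod 71).
Giant steps γ_i = 5·55^i mod 71: γ_0=5, γ_1=62, γ_2=2, γ_3=39, γ_4=15 (in table at j=6).
x = i·n + j = 4·9 + 6 = 42.
Check: 47^42 ≡ 5 (mod 71).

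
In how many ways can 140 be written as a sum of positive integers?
15065878135

p(n) counts ways to write n as a sum of positive integers (order ignored).
Euler's pentagonal recurrence: p(k) = p(k-1) + p(k-2) - p(k-5) - p(k-7) + p(k-12) + p(k-15) - ... (offsets j(3j∓1)/2, signs ++--, p(0)=1, p(<0)=0).
DP table for k = 0..139: p(0)=1, p(1)=1, p(2)=2, p(3)=3, p(4)=5, p(5)=7, p(6)=11, p(7)=15, p(8)=22, p(9)=30, p(10)=42, p(11)=56, p(12)=77, p(13)=101, p(14)=135, p(15)=176, p(16)=231, p(17)=297, p(18)=385, p(19)=490, p(20)=627, p(21)=792, p(22)=1002, p(23)=1255, p(24)=1575, p(25)=1958, p(26)=2436, p(27)=3010, p(28)=3718, p(29)=4565, p(30)=5604, p(31)=6842, p(32)=8349, p(33)=10143, p(34)=12310, p(35)=14883, p(36)=17977, p(37)=21637, p(38)=26015, p(39)=31185, p(40)=37338, p(41)=44583, p(42)=53174, p(43)=63261, p(44)=75175, p(45)=89134, p(46)=105558, p(47)=124754, p(48)=147273, p(49)=173525, p(50)=204226, p(51)=239943, p(52)=281589, p(53)=329931, p(54)=386155, p(55)=451276, p(56)=526823, p(57)=614154, p(58)=715220, p(59)=831820, p(60)=966467, p(61)=1121505, p(62)=1300156, p(63)=1505499, p(64)=1741630, p(65)=2012558, p(66)=2323520, p(67)=2679689, p(68)=3087735, p(69)=3554345, p(70)=4087968, p(71)=4697205, p(72)=5392783, p(73)=6185689, p(74)=7089500, p(75)=8118264, p(76)=9289091, p(77)=10619863, p(78)=12132164, p(79)=13848650, p(80)=15796476, p(81)=18004327, p(82)=20506255, p(83)=23338469, p(84)=26543660, p(85)=30167357, p(86)=34262962, p(87)=38887673, p(88)=44108109, p(89)=49995925, p(90)=56634173, p(91)=64112359, p(92)=72533807, p(93)=82010177, p(94)=92669720, p(95)=104651419, p(96)=118114304, p(97)=133230930, p(98)=150198136, p(99)=169229875, p(100)=190569292, p(101)=214481126, p(102)=241265379, p(103)=271248950, p(104)=304801365, p(105)=342325709, p(106)=384276336, p(107)=431149389, p(108)=483502844, p(109)=541946240, p(110)=607163746, p(111)=679903203, p(112)=761002156, p(113)=851376628, p(114)=952050665, p(115)=1064144451, p(116)=1188908248, p(117)=1327710076, p(118)=1482074143, p(119)=1653668665, p(120)=1844349560, p(121)=2056148051, p(122)=2291320912, p(123)=2552338241, p(124)=2841940500, p(125)=3163127352, p(126)=3519222692, p(127)=3913864295, p(128)=4351078600, p(129)=4835271870, p(130)=5371315400, p(131)=5964539504, p(132)=6620830889, p(133)=7346629512, p(134)=8149040695, p(135)=9035836076, p(136)=10015581680, p(137)=11097645016, p(138)=12292341831, p(139)=13610949895.
Final step: p(140) = p(139) + p(138) - p(135) - p(133) + p(128) + p(125) - p(118) - p(114) + p(105) + p(100) - p(89) - p(83) + p(70) + p(63) - p(48) - p(40) + p(23) + p(14)
= 13610949895 + 12292341831 - 9035836076 - 7346629512 + 4351078600 + 3163127352 - 1482074143 - 952050665 + 342325709 + 190569292 - 49995925 - 23338469 + 4087968 + 1505499 - 147273 - 37338 + 1255 + 135
= 15065878135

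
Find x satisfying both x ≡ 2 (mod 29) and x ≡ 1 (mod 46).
553

Using Chinese Remainder Theorem:
M = 29 × 46 = 1334
M1 = 46, M2 = 29
y1 = 46^(-1) mod 29 = 12
y2 = 29^(-1) mod 46 = 27
x = (2×46×12 + 1×29×27) mod 1334 = 553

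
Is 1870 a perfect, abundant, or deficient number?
abundant

Proper divisors of 1870: sum = 1 + 2 + 5 + 10 + 11 + 17 + 22 + 34 + 55 + 85 + 110 + 170 + 187 + 374 + 935 = 2018
Since 2018 > 1870, 1870 is abundant.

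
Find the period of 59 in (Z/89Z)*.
88

89 is prime, so ord(59) divides φ(89) = 88.
Divisors of 88: 1, 2, 4, 8, 11, 22, 44, 88.
Repeated squaring: 59^1 ≡ 59, 59^2 ≡ 10, 59^4 ≡ 11, 59^8 ≡ 32, 59^16 ≡ 45, 59^32 ≡ 67, 59^64 ≡ 39 (mod 89).
Test 59^d mod 89 for each divisor d in increasing order:
59^1 ≡ 59
59^2 ≡ 10
59^4 ≡ 11
59^8 ≡ 32
59^11 = 59^8·59^2·59^1 ≡ 12
59^22 = 59^16·59^4·59^2 ≡ 55
59^44 = 59^32·59^8·59^4 ≡ 88
59^88 = 59^64·59^16·59^8 ≡ 1  ← first divisor giving 1
The order is 88.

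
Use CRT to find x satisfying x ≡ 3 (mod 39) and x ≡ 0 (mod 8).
120

Using Chinese Remainder Theorem:
M = 39 × 8 = 312
M1 = 8, M2 = 39
y1 = 8^(-1) mod 39 = 5
y2 = 39^(-1) mod 8 = 7
x = (3×8×5 + 0×39×7) mod 312 = 120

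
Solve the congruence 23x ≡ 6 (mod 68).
x ≡ 18 (mod 68)

gcd(23, 68) = 1, which divides 6, so solutions exist.
Find 23^(-1) mod 68 by the extended Euclidean algorithm:
68 = 2 × 23 + 22  ⟹  22 = (1)·68 + (-2)·23
23 = 1 × 22 + 1  ⟹  1 = (-1)·68 + (3)·23
So (3)·23 ≡ 1 (mod 68), i.e. 23^(-1) ≡ 3 (mod 68).
x ≡ 3 × 6 = 18 ≡ 18 (mod 68).
Check: 23 × 18 = 414 ≡ 6 (mod 68).
Unique solution: x ≡ 18 (mod 68)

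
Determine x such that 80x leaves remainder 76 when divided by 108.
x ≡ 5 (mod 27)

gcd(80, 108) = 4, which divides 76, so solutions exist.
Divide through by 4: 20x ≡ 19 (mod 27).
Find 20^(-1) mod 27 by the extended Euclidean algorithm:
27 = 1 × 20 + 7  ⟹  7 = (1)·27 + (-1)·20
20 = 2 × 7 + 6  ⟹  6 = (-2)·27 + (3)·20
7 = 1 × 6 + 1  ⟹  1 = (3)·27 + (-4)·20
So (-4)·20 ≡ 1 (mod 27), i.e. 20^(-1) ≡ -4 ≡ 23 (mod 27).
x ≡ 23 × 19 = 437 ≡ 5 (mod 27).
Check: 80 × 5 = 400 ≡ 76 (mod 108).
x ≡ 5 (mod 27), giving 4 solutions mod 108.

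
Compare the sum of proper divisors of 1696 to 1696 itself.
abundant

Proper divisors of 1696: sum = 1 + 2 + 4 + 8 + 16 + 32 + 53 + 106 + 212 + 424 + 848 = 1706
Since 1706 > 1696, 1696 is abundant.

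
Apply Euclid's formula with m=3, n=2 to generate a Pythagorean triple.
(5, 12, 13)

Euclid's formula: a = m² - n², b = 2mn, c = m² + n²
m = 3, n = 2
a = 3² - 2² = 9 - 4 = 5
b = 2 × 3 × 2 = 12
c = 3² + 2² = 9 + 4 = 13
Verification: 5² + 12² = 25 + 144 = 169 = 13² ✓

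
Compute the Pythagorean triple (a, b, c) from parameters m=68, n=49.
(2223, 6664, 7025)

Euclid's formula: a = m² - n², b = 2mn, c = m² + n²
m = 68, n = 49
a = 68² - 49² = 4624 - 2401 = 2223
b = 2 × 68 × 49 = 6664
c = 68² + 49² = 4624 + 2401 = 7025
Verification: 2223² + 6664² = 4941729 + 44408896 = 49350625 = 7025² ✓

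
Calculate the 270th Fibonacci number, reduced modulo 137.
129

Matrix identity: Q^n = [[F_(n+1), F_n], [F_n, F_(n-1)]] with Q = [[1,1],[1,0]].
n = 270 = 100001110₂. Square-and-multiply, entries mod 137:
Q^1 = [[1,1],[1,0]]
Q^2 = (Q^1)² = [[2,1],[1,1]]
Q^4 = (Q^2)² = [[5,3],[3,2]]
Q^8 = (Q^4)² = [[34,21],[21,13]]
Q^16 = (Q^8)² = [[90,28],[28,62]]
Q^33 = (Q^16)²·Q = [[125,116],[116,9]]
Q^67 = (Q^33)²·Q = [[100,37],[37,63]]
Q^135 = (Q^67)²·Q = [[1,135],[135,3]]
Q^270 = (Q^135)² = [[5,129],[129,13]]
F_270 mod 137 = Q^270[0][1] = 129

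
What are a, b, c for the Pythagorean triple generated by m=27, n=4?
(713, 216, 745)

Euclid's formula: a = m² - n², b = 2mn, c = m² + n²
m = 27, n = 4
a = 27² - 4² = 729 - 16 = 713
b = 2 × 27 × 4 = 216
c = 27² + 4² = 729 + 16 = 745
Verification: 713² + 216² = 508369 + 46656 = 555025 = 745² ✓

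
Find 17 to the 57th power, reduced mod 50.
27

Repeated squaring. Binary of 57 = 111001.
17^1 ≡ 17 (mod 50); 17^2 ≡ 39 (mod 50); 17^4 ≡ 21 (mod 50); 17^8 ≡ 41 (mod 50); 17^16 ≡ 31 (mod 50); 17^32 ≡ 11 (mod 50)
17^57 = 17^1 × 17^8 × 17^16 × 17^32 ≡ 27 (mod 50)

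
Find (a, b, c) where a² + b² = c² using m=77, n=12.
(5785, 1848, 6073)

Euclid's formula: a = m² - n², b = 2mn, c = m² + n²
m = 77, n = 12
a = 77² - 12² = 5929 - 144 = 5785
b = 2 × 77 × 12 = 1848
c = 77² + 12² = 5929 + 144 = 6073
Verification: 5785² + 1848² = 33466225 + 3415104 = 36881329 = 6073² ✓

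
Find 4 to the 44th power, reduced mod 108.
88

Repeated squaring. Binary of 44 = 101100.
4^1 ≡ 4 (mod 108); 4^2 ≡ 16 (mod 108); 4^4 ≡ 40 (mod 108); 4^8 ≡ 88 (mod 108); 4^16 ≡ 76 (mod 108); 4^32 ≡ 52 (mod 108)
4^44 = 4^4 × 4^8 × 4^32 ≡ 88 (mod 108)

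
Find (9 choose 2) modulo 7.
1

Using Lucas' theorem:
Write n=9 and k=2 in base 7:
n in base 7: [1, 2]
k in base 7: [0, 2]
C(9,2) mod 7 = ∏ C(n_i, k_i) mod 7
Digit binomials (mod 7): C(1,0) = 1; C(2,2) = 1
Product: 1 × 1 = 1 ≡ 1 (mod 7)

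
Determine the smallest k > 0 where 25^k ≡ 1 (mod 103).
51

103 is prime, so ord(25) divides φ(103) = 102.
Divisors of 102: 1, 2, 3, 6, 17, 34, 51, 102.
Repeated squaring: 25^1 ≡ 25, 25^2 ≡ 7, 25^4 ≡ 49, 25^8 ≡ 32, 25^16 ≡ 97, 25^32 ≡ 36, 25^64 ≡ 60 (mod 103).
Test 25^d mod 103 for each divisor d in increasing order:
25^1 ≡ 25
25^2 ≡ 7
25^3 = 25^2·25^1 ≡ 72
25^6 = 25^4·25^2 ≡ 34
25^17 = 25^16·25^1 ≡ 56
25^34 = 25^32·25^2 ≡ 46
25^51 = 25^32·25^16·25^2·25^1 ≡ 1  ← first divisor giving 1
The order is 51.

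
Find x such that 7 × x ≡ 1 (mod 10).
3

gcd(7, 10) = 1, so the inverse exists.
Extended Euclidean algorithm on (10, 7):
10 = 1 × 7 + 3  ⟹  3 = (1)·10 + (-1)·7
7 = 2 × 3 + 1  ⟹  1 = (-2)·10 + (3)·7
So (3)·7 ≡ 1 (mod 10), i.e. 7^(-1) ≡ 3 (mod 10).
Check: 7 × 3 = 21 ≡ 1 (mod 10)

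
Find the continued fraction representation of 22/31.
[0; 1, 2, 2, 4]

Euclidean algorithm steps:
22 = 0 × 31 + 22
31 = 1 × 22 + 9
22 = 2 × 9 + 4
9 = 2 × 4 + 1
4 = 4 × 1 + 0
Continued fraction: [0; 1, 2, 2, 4]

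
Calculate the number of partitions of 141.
16670689208

p(n) counts ways to write n as a sum of positive integers (order ignored).
Euler's pentagonal recurrence: p(k) = p(k-1) + p(k-2) - p(k-5) - p(k-7) + p(k-12) + p(k-15) - ... (offsets j(3j∓1)/2, signs ++--, p(0)=1, p(<0)=0).
DP table for k = 0..140: p(0)=1, p(1)=1, p(2)=2, p(3)=3, p(4)=5, p(5)=7, p(6)=11, p(7)=15, p(8)=22, p(9)=30, p(10)=42, p(11)=56, p(12)=77, p(13)=101, p(14)=135, p(15)=176, p(16)=231, p(17)=297, p(18)=385, p(19)=490, p(20)=627, p(21)=792, p(22)=1002, p(23)=1255, p(24)=1575, p(25)=1958, p(26)=2436, p(27)=3010, p(28)=3718, p(29)=4565, p(30)=5604, p(31)=6842, p(32)=8349, p(33)=10143, p(34)=12310, p(35)=14883, p(36)=17977, p(37)=21637, p(38)=26015, p(39)=31185, p(40)=37338, p(41)=44583, p(42)=53174, p(43)=63261, p(44)=75175, p(45)=89134, p(46)=105558, p(47)=124754, p(48)=147273, p(49)=173525, p(50)=204226, p(51)=239943, p(52)=281589, p(53)=329931, p(54)=386155, p(55)=451276, p(56)=526823, p(57)=614154, p(58)=715220, p(59)=831820, p(60)=966467, p(61)=1121505, p(62)=1300156, p(63)=1505499, p(64)=1741630, p(65)=2012558, p(66)=2323520, p(67)=2679689, p(68)=3087735, p(69)=3554345, p(70)=4087968, p(71)=4697205, p(72)=5392783, p(73)=6185689, p(74)=7089500, p(75)=8118264, p(76)=9289091, p(77)=10619863, p(78)=12132164, p(79)=13848650, p(80)=15796476, p(81)=18004327, p(82)=20506255, p(83)=23338469, p(84)=26543660, p(85)=30167357, p(86)=34262962, p(87)=38887673, p(88)=44108109, p(89)=49995925, p(90)=56634173, p(91)=64112359, p(92)=72533807, p(93)=82010177, p(94)=92669720, p(95)=104651419, p(96)=118114304, p(97)=133230930, p(98)=150198136, p(99)=169229875, p(100)=190569292, p(101)=214481126, p(102)=241265379, p(103)=271248950, p(104)=304801365, p(105)=342325709, p(106)=384276336, p(107)=431149389, p(108)=483502844, p(109)=541946240, p(110)=607163746, p(111)=679903203, p(112)=761002156, p(113)=851376628, p(114)=952050665, p(115)=1064144451, p(116)=1188908248, p(117)=1327710076, p(118)=1482074143, p(119)=1653668665, p(120)=1844349560, p(121)=2056148051, p(122)=2291320912, p(123)=2552338241, p(124)=2841940500, p(125)=3163127352, p(126)=3519222692, p(127)=3913864295, p(128)=4351078600, p(129)=4835271870, p(130)=5371315400, p(131)=5964539504, p(132)=6620830889, p(133)=7346629512, p(134)=8149040695, p(135)=9035836076, p(136)=10015581680, p(137)=11097645016, p(138)=12292341831, p(139)=13610949895, p(140)=15065878135.
Final step: p(141) = p(140) + p(139) - p(136) - p(134) + p(129) + p(126) - p(119) - p(115) + p(106) + p(101) - p(90) - p(84) + p(71) + p(64) - p(49) - p(41) + p(24) + p(15)
= 15065878135 + 13610949895 - 10015581680 - 8149040695 + 4835271870 + 3519222692 - 1653668665 - 1064144451 + 384276336 + 214481126 - 56634173 - 26543660 + 4697205 + 1741630 - 173525 - 44583 + 1575 + 176
= 16670689208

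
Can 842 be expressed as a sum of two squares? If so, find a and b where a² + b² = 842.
1² + 29² (a=1, b=29)

Factorization: 842 = 2 × 421
By Fermat: n is sum of two squares iff every prime p ≡ 3 (mod 4) appears to even power.
All primes ≡ 3 (mod 4) appear to even power.
Search a = 0, 1, 2, … for 842 - a² a perfect square: first hit at a = 1: 842 - 1 = 841 = 29².
842 = 1² + 29² = 1 + 841 ✓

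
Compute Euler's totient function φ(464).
224

464 = 2^4 × 29
φ(n) = n × ∏(1 - 1/p) for each prime p dividing n
φ(464) = 464 × (1 - 1/2) × (1 - 1/29) = 224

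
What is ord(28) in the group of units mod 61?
20

61 is prime, so ord(28) divides φ(61) = 60.
Divisors of 60: 1, 2, 3, 4, 5, 6, 10, 12, 15, 20, 30, 60.
Repeated squaring: 28^1 ≡ 28, 28^2 ≡ 52, 28^4 ≡ 20, 28^8 ≡ 34, 28^16 ≡ 58, 28^32 ≡ 9 (mod 61).
Test 28^d mod 61 for each divisor d in increasing order:
28^1 ≡ 28
28^2 ≡ 52
28^3 = 28^2·28^1 ≡ 53
28^4 ≡ 20
28^5 = 28^4·28^1 ≡ 11
28^6 = 28^4·28^2 ≡ 3
28^10 = 28^8·28^2 ≡ 60
28^12 = 28^8·28^4 ≡ 9
28^15 = 28^8·28^4·28^2·28^1 ≡ 50
28^20 = 28^16·28^4 ≡ 1  ← first divisor giving 1
The order is 20.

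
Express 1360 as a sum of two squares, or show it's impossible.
8² + 36² (a=8, b=36)

Factorization: 1360 = 2^4 × 5 × 17
By Fermat: n is sum of two squares iff every prime p ≡ 3 (mod 4) appears to even power.
All primes ≡ 3 (mod 4) appear to even power.
Search a = 0, 1, 2, … for 1360 - a² a perfect square: first hit at a = 8: 1360 - 64 = 1296 = 36².
1360 = 8² + 36² = 64 + 1296 ✓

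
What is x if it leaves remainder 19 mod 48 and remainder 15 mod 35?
1555

Using Chinese Remainder Theorem:
M = 48 × 35 = 1680
M1 = 35, M2 = 48
y1 = 35^(-1) mod 48 = 11
y2 = 48^(-1) mod 35 = 27
x = (19×35×11 + 15×48×27) mod 1680 = 1555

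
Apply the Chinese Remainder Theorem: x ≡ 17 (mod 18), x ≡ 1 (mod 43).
431

Using Chinese Remainder Theorem:
M = 18 × 43 = 774
M1 = 43, M2 = 18
y1 = 43^(-1) mod 18 = 13
y2 = 18^(-1) mod 43 = 12
x = (17×43×13 + 1×18×12) mod 774 = 431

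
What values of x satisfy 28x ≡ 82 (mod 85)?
x ≡ 9 (mod 85)

gcd(28, 85) = 1, which divides 82, so solutions exist.
Find 28^(-1) mod 85 by the extended Euclidean algorithm:
85 = 3 × 28 + 1  ⟹  1 = (1)·85 + (-3)·28
So (-3)·28 ≡ 1 (mod 85), i.e. 28^(-1) ≡ -3 ≡ 82 (mod 85).
x ≡ 82 × 82 = 6724 ≡ 9 (mod 85).
Check: 28 × 9 = 252 ≡ 82 (mod 85).
Unique solution: x ≡ 9 (mod 85)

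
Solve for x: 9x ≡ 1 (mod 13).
3

gcd(9, 13) = 1, so the inverse exists.
Extended Euclidean algorithm on (13, 9):
13 = 1 × 9 + 4  ⟹  4 = (1)·13 + (-1)·9
9 = 2 × 4 + 1  ⟹  1 = (-2)·13 + (3)·9
So (3)·9 ≡ 1 (mod 13), i.e. 9^(-1) ≡ 3 (mod 13).
Check: 9 × 3 = 27 ≡ 1 (mod 13)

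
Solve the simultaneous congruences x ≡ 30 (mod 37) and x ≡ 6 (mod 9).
141

Using Chinese Remainder Theorem:
M = 37 × 9 = 333
M1 = 9, M2 = 37
y1 = 9^(-1) mod 37 = 33
y2 = 37^(-1) mod 9 = 1
x = (30×9×33 + 6×37×1) mod 333 = 141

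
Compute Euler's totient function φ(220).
80

220 = 2^2 × 5 × 11
φ(n) = n × ∏(1 - 1/p) for each prime p dividing n
φ(220) = 220 × (1 - 1/2) × (1 - 1/5) × (1 - 1/11) = 80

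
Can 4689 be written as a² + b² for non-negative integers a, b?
33² + 60² (a=33, b=60)

Factorization: 4689 = 3^2 × 521
By Fermat: n is sum of two squares iff every prime p ≡ 3 (mod 4) appears to even power.
All primes ≡ 3 (mod 4) appear to even power.
Search a = 0, 1, 2, … for 4689 - a² a perfect square: first hit at a = 33: 4689 - 1089 = 3600 = 60².
4689 = 33² + 60² = 1089 + 3600 ✓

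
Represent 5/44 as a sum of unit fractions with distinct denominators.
1/9 + 1/396

Greedy algorithm:
5/44: ceiling(44/5) = 9, use 1/9
1/396: ceiling(396/1) = 396, use 1/396
Result: 5/44 = 1/9 + 1/396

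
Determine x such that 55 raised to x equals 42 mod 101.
67

Baby-step giant-step with step n = ⌈√101⌉ = 11.
Baby steps 55^j mod 101 (j:value) for j=0..10: 0:1, 1:55, 2:96, 3:28, 4:25, 5:62, 6:77, 7:94, 8:19, 9:35, 10:6.
Giant-step multiplier: 55^(-11) ≡ 55^(100-11) = 55^89 ≡ 15 (mod 101).
Giant steps γ_i = 42·15^i mod 101: γ_0=42, γ_1=24, γ_2=57, γ_3=47, γ_4=99, γ_5=71, γ_6=55 (in table at j=1).
x = i·n + j = 6·11 + 1 = 67.
Check: 55^67 ≡ 42 (mod 101).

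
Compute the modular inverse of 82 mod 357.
283

gcd(82, 357) = 1, so the inverse exists.
Extended Euclidean algorithm on (357, 82):
357 = 4 × 82 + 29  ⟹  29 = (1)·357 + (-4)·82
82 = 2 × 29 + 24  ⟹  24 = (-2)·357 + (9)·82
29 = 1 × 24 + 5  ⟹  5 = (3)·357 + (-13)·82
24 = 4 × 5 + 4  ⟹  4 = (-14)·357 + (61)·82
5 = 1 × 4 + 1  ⟹  1 = (17)·357 + (-74)·82
So (-74)·82 ≡ 1 (mod 357), i.e. 82^(-1) ≡ -74 ≡ 283 (mod 357).
Check: 82 × 283 = 23206 ≡ 1 (mod 357)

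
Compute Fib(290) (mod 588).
337

Matrix identity: Q^n = [[F_(n+1), F_n], [F_n, F_(n-1)]] with Q = [[1,1],[1,0]].
n = 290 = 100100010₂. Square-and-multiply, entries mod 588:
Q^1 = [[1,1],[1,0]]
Q^2 = (Q^1)² = [[2,1],[1,1]]
Q^4 = (Q^2)² = [[5,3],[3,2]]
Q^9 = (Q^4)²·Q = [[55,34],[34,21]]
Q^18 = (Q^9)² = [[65,232],[232,421]]
Q^36 = (Q^18)² = [[425,444],[444,569]]
Q^72 = (Q^36)² = [[265,336],[336,517]]
Q^145 = (Q^72)²·Q = [[169,253],[253,504]]
Q^290 = (Q^145)² = [[254,337],[337,505]]
F_290 mod 588 = Q^290[0][1] = 337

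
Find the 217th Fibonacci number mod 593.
380

Matrix identity: Q^n = [[F_(n+1), F_n], [F_n, F_(n-1)]] with Q = [[1,1],[1,0]].
n = 217 = 11011001₂. Square-and-multiply, entries mod 593:
Q^1 = [[1,1],[1,0]]
Q^3 = (Q^1)²·Q = [[3,2],[2,1]]
Q^6 = (Q^3)² = [[13,8],[8,5]]
Q^13 = (Q^6)²·Q = [[377,233],[233,144]]
Q^27 = (Q^13)²·Q = [[556,135],[135,421]]
Q^54 = (Q^27)² = [[25,249],[249,369]]
Q^108 = (Q^54)² = [[361,261],[261,100]]
Q^217 = (Q^108)²·Q = [[322,380],[380,535]]
F_217 mod 593 = Q^217[0][1] = 380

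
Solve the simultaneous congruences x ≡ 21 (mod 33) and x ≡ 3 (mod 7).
87

Using Chinese Remainder Theorem:
M = 33 × 7 = 231
M1 = 7, M2 = 33
y1 = 7^(-1) mod 33 = 19
y2 = 33^(-1) mod 7 = 3
x = (21×7×19 + 3×33×3) mod 231 = 87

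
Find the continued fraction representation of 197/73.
[2; 1, 2, 3, 7]

Euclidean algorithm steps:
197 = 2 × 73 + 51
73 = 1 × 51 + 22
51 = 2 × 22 + 7
22 = 3 × 7 + 1
7 = 7 × 1 + 0
Continued fraction: [2; 1, 2, 3, 7]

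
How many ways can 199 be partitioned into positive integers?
3646072432125

p(n) counts ways to write n as a sum of positive integers (order ignored).
Euler's pentagonal recurrence: p(k) = p(k-1) + p(k-2) - p(k-5) - p(k-7) + p(k-12) + p(k-15) - ... (offsets j(3j∓1)/2, signs ++--, p(0)=1, p(<0)=0).
DP table for k = 0..198: p(0)=1, p(1)=1, p(2)=2, p(3)=3, p(4)=5, p(5)=7, p(6)=11, p(7)=15, p(8)=22, p(9)=30, p(10)=42, p(11)=56, p(12)=77, p(13)=101, p(14)=135, p(15)=176, p(16)=231, p(17)=297, p(18)=385, p(19)=490, p(20)=627, p(21)=792, p(22)=1002, p(23)=1255, p(24)=1575, p(25)=1958, p(26)=2436, p(27)=3010, p(28)=3718, p(29)=4565, p(30)=5604, p(31)=6842, p(32)=8349, p(33)=10143, p(34)=12310, p(35)=14883, p(36)=17977, p(37)=21637, p(38)=26015, p(39)=31185, p(40)=37338, p(41)=44583, p(42)=53174, p(43)=63261, p(44)=75175, p(45)=89134, p(46)=105558, p(47)=124754, p(48)=147273, p(49)=173525, p(50)=204226, p(51)=239943, p(52)=281589, p(53)=329931, p(54)=386155, p(55)=451276, p(56)=526823, p(57)=614154, p(58)=715220, p(59)=831820, p(60)=966467, p(61)=1121505, p(62)=1300156, p(63)=1505499, p(64)=1741630, p(65)=2012558, p(66)=2323520, p(67)=2679689, p(68)=3087735, p(69)=3554345, p(70)=4087968, p(71)=4697205, p(72)=5392783, p(73)=6185689, p(74)=7089500, p(75)=8118264, p(76)=9289091, p(77)=10619863, p(78)=12132164, p(79)=13848650, p(80)=15796476, p(81)=18004327, p(82)=20506255, p(83)=23338469, p(84)=26543660, p(85)=30167357, p(86)=34262962, p(87)=38887673, p(88)=44108109, p(89)=49995925, p(90)=56634173, p(91)=64112359, p(92)=72533807, p(93)=82010177, p(94)=92669720, p(95)=104651419, p(96)=118114304, p(97)=133230930, p(98)=150198136, p(99)=169229875, p(100)=190569292, p(101)=214481126, p(102)=241265379, p(103)=271248950, p(104)=304801365, p(105)=342325709, p(106)=384276336, p(107)=431149389, p(108)=483502844, p(109)=541946240, p(110)=607163746, p(111)=679903203, p(112)=761002156, p(113)=851376628, p(114)=952050665, p(115)=1064144451, p(116)=1188908248, p(117)=1327710076, p(118)=1482074143, p(119)=1653668665, p(120)=1844349560, p(121)=2056148051, p(122)=2291320912, p(123)=2552338241, p(124)=2841940500, p(125)=3163127352, p(126)=3519222692, p(127)=3913864295, p(128)=4351078600, p(129)=4835271870, p(130)=5371315400, p(131)=5964539504, p(132)=6620830889, p(133)=7346629512, p(134)=8149040695, p(135)=9035836076, p(136)=10015581680, p(137)=11097645016, p(138)=12292341831, p(139)=13610949895, p(140)=15065878135, p(141)=16670689208, p(142)=18440293320, p(143)=20390982757, p(144)=22540654445, p(145)=24908858009, p(146)=27517052599, p(147)=30388671978, p(148)=33549419497, p(149)=37027355200, p(150)=40853235313, p(151)=45060624582, p(152)=49686288421, p(153)=54770336324, p(154)=60356673280, p(155)=66493182097, p(156)=73232243759, p(157)=80630964769, p(158)=88751778802, p(159)=97662728555, p(160)=107438159466, p(161)=118159068427, p(162)=129913904637, p(163)=142798995930, p(164)=156919475295, p(165)=172389800255, p(166)=189334822579, p(167)=207890420102, p(168)=228204732751, p(169)=250438925115, p(170)=274768617130, p(171)=301384802048, p(172)=330495499613, p(173)=362326859895, p(174)=397125074750, p(175)=435157697830, p(176)=476715857290, p(177)=522115831195, p(178)=571701605655, p(179)=625846753120, p(180)=684957390936, p(181)=749474411781, p(182)=819876908323, p(183)=896684817527, p(184)=980462880430, p(185)=1071823774337, p(186)=1171432692373, p(187)=1280011042268, p(188)=1398341745571, p(189)=1527273599625, p(190)=1667727404093, p(191)=1820701100652, p(192)=1987276856363, p(193)=2168627105469, p(194)=2366022741845, p(195)=2580840212973, p(196)=2814570987591, p(197)=3068829878530, p(198)=3345365983698.
Final step: p(199) = p(198) + p(197) - p(194) - p(192) + p(187) + p(184) - p(177) - p(173) + p(164) + p(159) - p(148) - p(142) + p(129) + p(122) - p(107) - p(99) + p(82) + p(73) - p(54) - p(44) + p(23) + p(12)
= 3345365983698 + 3068829878530 - 2366022741845 - 1987276856363 + 1280011042268 + 980462880430 - 522115831195 - 362326859895 + 156919475295 + 97662728555 - 33549419497 - 18440293320 + 4835271870 + 2291320912 - 431149389 - 169229875 + 20506255 + 6185689 - 386155 - 75175 + 1255 + 77
= 3646072432125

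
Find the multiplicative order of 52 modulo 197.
196

197 is prime, so ord(52) divides φ(197) = 196.
Divisors of 196: 1, 2, 4, 7, 14, 28, 49, 98, 196.
Repeated squaring: 52^1 ≡ 52, 52^2 ≡ 143, 52^4 ≡ 158, 52^8 ≡ 142, 52^16 ≡ 70, 52^32 ≡ 172, 52^64 ≡ 34, 52^128 ≡ 171 (mod 197).
Test 52^d mod 197 for each divisor d in increasing order:
52^1 ≡ 52
52^2 ≡ 143
52^4 ≡ 158
52^7 = 52^4·52^2·52^1 ≡ 177
52^14 = 52^8·52^4·52^2 ≡ 6
52^28 = 52^16·52^8·52^4 ≡ 36
52^49 = 52^32·52^16·52^1 ≡ 14
52^98 = 52^64·52^32·52^2 ≡ 196
52^196 = 52^128·52^64·52^4 ≡ 1  ← first divisor giving 1
The order is 196.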